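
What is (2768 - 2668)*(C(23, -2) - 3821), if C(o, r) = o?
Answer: -379800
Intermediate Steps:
(2768 - 2668)*(C(23, -2) - 3821) = (2768 - 2668)*(23 - 3821) = 100*(-3798) = -379800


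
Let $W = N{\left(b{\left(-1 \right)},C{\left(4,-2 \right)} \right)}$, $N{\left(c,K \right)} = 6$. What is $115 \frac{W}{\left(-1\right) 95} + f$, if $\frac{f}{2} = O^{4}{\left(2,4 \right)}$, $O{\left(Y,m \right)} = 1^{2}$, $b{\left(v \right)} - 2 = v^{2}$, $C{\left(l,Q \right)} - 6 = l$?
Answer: $- \frac{100}{19} \approx -5.2632$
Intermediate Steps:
$C{\left(l,Q \right)} = 6 + l$
$b{\left(v \right)} = 2 + v^{2}$
$O{\left(Y,m \right)} = 1$
$W = 6$
$f = 2$ ($f = 2 \cdot 1^{4} = 2 \cdot 1 = 2$)
$115 \frac{W}{\left(-1\right) 95} + f = 115 \frac{6}{\left(-1\right) 95} + 2 = 115 \frac{6}{-95} + 2 = 115 \cdot 6 \left(- \frac{1}{95}\right) + 2 = 115 \left(- \frac{6}{95}\right) + 2 = - \frac{138}{19} + 2 = - \frac{100}{19}$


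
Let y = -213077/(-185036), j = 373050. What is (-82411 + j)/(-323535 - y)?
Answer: -53778678004/59865835337 ≈ -0.89832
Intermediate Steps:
y = 213077/185036 (y = -213077*(-1/185036) = 213077/185036 ≈ 1.1515)
(-82411 + j)/(-323535 - y) = (-82411 + 373050)/(-323535 - 1*213077/185036) = 290639/(-323535 - 213077/185036) = 290639/(-59865835337/185036) = 290639*(-185036/59865835337) = -53778678004/59865835337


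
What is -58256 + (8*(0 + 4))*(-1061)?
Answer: -92208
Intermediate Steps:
-58256 + (8*(0 + 4))*(-1061) = -58256 + (8*4)*(-1061) = -58256 + 32*(-1061) = -58256 - 33952 = -92208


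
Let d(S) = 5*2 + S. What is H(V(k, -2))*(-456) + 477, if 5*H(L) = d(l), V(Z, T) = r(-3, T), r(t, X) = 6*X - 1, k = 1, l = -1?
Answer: -1719/5 ≈ -343.80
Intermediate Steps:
r(t, X) = -1 + 6*X
V(Z, T) = -1 + 6*T
d(S) = 10 + S
H(L) = 9/5 (H(L) = (10 - 1)/5 = (⅕)*9 = 9/5)
H(V(k, -2))*(-456) + 477 = (9/5)*(-456) + 477 = -4104/5 + 477 = -1719/5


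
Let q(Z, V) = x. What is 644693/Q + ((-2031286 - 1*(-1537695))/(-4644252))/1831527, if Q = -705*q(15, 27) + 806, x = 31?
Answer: -783400809554087459/25577761308941628 ≈ -30.628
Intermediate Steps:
q(Z, V) = 31
Q = -21049 (Q = -705*31 + 806 = -21855 + 806 = -21049)
644693/Q + ((-2031286 - 1*(-1537695))/(-4644252))/1831527 = 644693/(-21049) + ((-2031286 - 1*(-1537695))/(-4644252))/1831527 = 644693*(-1/21049) + ((-2031286 + 1537695)*(-1/4644252))*(1/1831527) = -92099/3007 - 493591*(-1/4644252)*(1/1831527) = -92099/3007 + (493591/4644252)*(1/1831527) = -92099/3007 + 493591/8506072932804 = -783400809554087459/25577761308941628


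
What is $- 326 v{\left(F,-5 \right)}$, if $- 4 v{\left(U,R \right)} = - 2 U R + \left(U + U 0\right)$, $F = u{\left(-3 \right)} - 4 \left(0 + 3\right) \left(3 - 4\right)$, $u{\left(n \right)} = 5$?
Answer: $\frac{30481}{2} \approx 15241.0$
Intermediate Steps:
$F = 17$ ($F = 5 - 4 \left(0 + 3\right) \left(3 - 4\right) = 5 - 4 \cdot 3 \left(-1\right) = 5 - -12 = 5 + 12 = 17$)
$v{\left(U,R \right)} = - \frac{U}{4} + \frac{R U}{2}$ ($v{\left(U,R \right)} = - \frac{- 2 U R + \left(U + U 0\right)}{4} = - \frac{- 2 R U + \left(U + 0\right)}{4} = - \frac{- 2 R U + U}{4} = - \frac{U - 2 R U}{4} = - \frac{U}{4} + \frac{R U}{2}$)
$- 326 v{\left(F,-5 \right)} = - 326 \cdot \frac{1}{4} \cdot 17 \left(-1 + 2 \left(-5\right)\right) = - 326 \cdot \frac{1}{4} \cdot 17 \left(-1 - 10\right) = - 326 \cdot \frac{1}{4} \cdot 17 \left(-11\right) = \left(-326\right) \left(- \frac{187}{4}\right) = \frac{30481}{2}$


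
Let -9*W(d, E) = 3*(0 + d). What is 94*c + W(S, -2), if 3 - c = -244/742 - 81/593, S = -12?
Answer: 72546176/220003 ≈ 329.75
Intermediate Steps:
W(d, E) = -d/3 (W(d, E) = -(0 + d)/3 = -d/3)
c = 762406/220003 (c = 3 - (-244/742 - 81/593) = 3 - (-244*1/742 - 81*1/593) = 3 - (-122/371 - 81/593) = 3 - 1*(-102397/220003) = 3 + 102397/220003 = 762406/220003 ≈ 3.4654)
94*c + W(S, -2) = 94*(762406/220003) - 1/3*(-12) = 71666164/220003 + 4 = 72546176/220003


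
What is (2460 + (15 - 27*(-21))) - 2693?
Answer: 349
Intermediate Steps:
(2460 + (15 - 27*(-21))) - 2693 = (2460 + (15 + 567)) - 2693 = (2460 + 582) - 2693 = 3042 - 2693 = 349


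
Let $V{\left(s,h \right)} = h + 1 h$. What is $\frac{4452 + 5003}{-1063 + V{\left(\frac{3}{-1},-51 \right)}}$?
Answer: $- \frac{1891}{233} \approx -8.1159$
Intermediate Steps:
$V{\left(s,h \right)} = 2 h$ ($V{\left(s,h \right)} = h + h = 2 h$)
$\frac{4452 + 5003}{-1063 + V{\left(\frac{3}{-1},-51 \right)}} = \frac{4452 + 5003}{-1063 + 2 \left(-51\right)} = \frac{9455}{-1063 - 102} = \frac{9455}{-1165} = 9455 \left(- \frac{1}{1165}\right) = - \frac{1891}{233}$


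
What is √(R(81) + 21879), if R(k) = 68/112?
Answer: √4288403/14 ≈ 147.92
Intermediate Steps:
R(k) = 17/28 (R(k) = 68*(1/112) = 17/28)
√(R(81) + 21879) = √(17/28 + 21879) = √(612629/28) = √4288403/14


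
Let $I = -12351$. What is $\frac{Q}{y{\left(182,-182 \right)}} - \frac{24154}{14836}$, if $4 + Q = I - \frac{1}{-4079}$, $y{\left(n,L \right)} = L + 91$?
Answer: $\frac{369355004839}{2753480002} \approx 134.14$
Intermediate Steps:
$y{\left(n,L \right)} = 91 + L$
$Q = - \frac{50396044}{4079}$ ($Q = -4 - \frac{50379728}{4079} = - \frac{50396044}{4079} \approx -12355.0$)
$\frac{Q}{y{\left(182,-182 \right)}} - \frac{24154}{14836} = - \frac{50396044}{4079 \left(91 - 182\right)} - \frac{24154}{14836} = - \frac{50396044}{4079 \left(-91\right)} - \frac{12077}{7418} = \left(- \frac{50396044}{4079}\right) \left(- \frac{1}{91}\right) - \frac{12077}{7418} = \frac{50396044}{371189} - \frac{12077}{7418} = \frac{369355004839}{2753480002}$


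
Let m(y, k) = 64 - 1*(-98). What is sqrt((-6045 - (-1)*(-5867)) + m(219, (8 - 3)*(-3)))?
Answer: 5*I*sqrt(470) ≈ 108.4*I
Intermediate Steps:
m(y, k) = 162 (m(y, k) = 64 + 98 = 162)
sqrt((-6045 - (-1)*(-5867)) + m(219, (8 - 3)*(-3))) = sqrt((-6045 - (-1)*(-5867)) + 162) = sqrt((-6045 - 1*5867) + 162) = sqrt((-6045 - 5867) + 162) = sqrt(-11912 + 162) = sqrt(-11750) = 5*I*sqrt(470)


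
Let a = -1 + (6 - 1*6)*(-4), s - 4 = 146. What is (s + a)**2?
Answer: 22201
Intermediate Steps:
s = 150 (s = 4 + 146 = 150)
a = -1 (a = -1 + (6 - 6)*(-4) = -1 + 0*(-4) = -1 + 0 = -1)
(s + a)**2 = (150 - 1)**2 = 149**2 = 22201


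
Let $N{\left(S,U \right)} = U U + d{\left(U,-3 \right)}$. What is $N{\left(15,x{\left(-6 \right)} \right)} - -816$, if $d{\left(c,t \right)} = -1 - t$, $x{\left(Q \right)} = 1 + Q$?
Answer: $843$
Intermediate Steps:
$N{\left(S,U \right)} = 2 + U^{2}$ ($N{\left(S,U \right)} = U U - -2 = U^{2} + \left(-1 + 3\right) = U^{2} + 2 = 2 + U^{2}$)
$N{\left(15,x{\left(-6 \right)} \right)} - -816 = \left(2 + \left(1 - 6\right)^{2}\right) - -816 = \left(2 + \left(-5\right)^{2}\right) + 816 = \left(2 + 25\right) + 816 = 27 + 816 = 843$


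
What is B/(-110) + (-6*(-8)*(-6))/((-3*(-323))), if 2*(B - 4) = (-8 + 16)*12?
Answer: -13678/17765 ≈ -0.76994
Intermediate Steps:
B = 52 (B = 4 + ((-8 + 16)*12)/2 = 4 + (8*12)/2 = 4 + (1/2)*96 = 4 + 48 = 52)
B/(-110) + (-6*(-8)*(-6))/((-3*(-323))) = 52/(-110) + (-6*(-8)*(-6))/((-3*(-323))) = 52*(-1/110) + (48*(-6))/969 = -26/55 - 288*1/969 = -26/55 - 96/323 = -13678/17765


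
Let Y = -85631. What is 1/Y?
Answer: -1/85631 ≈ -1.1678e-5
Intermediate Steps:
1/Y = 1/(-85631) = -1/85631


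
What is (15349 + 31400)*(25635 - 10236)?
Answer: 719887851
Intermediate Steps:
(15349 + 31400)*(25635 - 10236) = 46749*15399 = 719887851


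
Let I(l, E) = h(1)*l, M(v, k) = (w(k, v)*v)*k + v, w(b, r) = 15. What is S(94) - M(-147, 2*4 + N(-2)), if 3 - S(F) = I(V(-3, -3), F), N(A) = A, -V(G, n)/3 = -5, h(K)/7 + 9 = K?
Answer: 14220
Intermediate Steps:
h(K) = -63 + 7*K
V(G, n) = 15 (V(G, n) = -3*(-5) = 15)
M(v, k) = v + 15*k*v (M(v, k) = (15*v)*k + v = 15*k*v + v = v + 15*k*v)
I(l, E) = -56*l (I(l, E) = (-63 + 7*1)*l = (-63 + 7)*l = -56*l)
S(F) = 843 (S(F) = 3 - (-56)*15 = 3 - 1*(-840) = 3 + 840 = 843)
S(94) - M(-147, 2*4 + N(-2)) = 843 - (-147)*(1 + 15*(2*4 - 2)) = 843 - (-147)*(1 + 15*(8 - 2)) = 843 - (-147)*(1 + 15*6) = 843 - (-147)*(1 + 90) = 843 - (-147)*91 = 843 - 1*(-13377) = 843 + 13377 = 14220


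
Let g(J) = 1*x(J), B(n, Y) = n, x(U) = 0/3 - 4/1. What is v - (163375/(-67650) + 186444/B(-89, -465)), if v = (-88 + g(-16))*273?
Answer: -5543687665/240834 ≈ -23019.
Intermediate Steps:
x(U) = -4 (x(U) = 0*(⅓) - 4*1 = 0 - 4 = -4)
g(J) = -4 (g(J) = 1*(-4) = -4)
v = -25116 (v = (-88 - 4)*273 = -92*273 = -25116)
v - (163375/(-67650) + 186444/B(-89, -465)) = -25116 - (163375/(-67650) + 186444/(-89)) = -25116 - (163375*(-1/67650) + 186444*(-1/89)) = -25116 - (-6535/2706 - 186444/89) = -25116 - 1*(-505099079/240834) = -25116 + 505099079/240834 = -5543687665/240834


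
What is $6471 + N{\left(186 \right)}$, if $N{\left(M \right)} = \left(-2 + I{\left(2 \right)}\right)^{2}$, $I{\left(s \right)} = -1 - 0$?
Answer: $6480$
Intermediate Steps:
$I{\left(s \right)} = -1$ ($I{\left(s \right)} = -1 + 0 = -1$)
$N{\left(M \right)} = 9$ ($N{\left(M \right)} = \left(-2 - 1\right)^{2} = \left(-3\right)^{2} = 9$)
$6471 + N{\left(186 \right)} = 6471 + 9 = 6480$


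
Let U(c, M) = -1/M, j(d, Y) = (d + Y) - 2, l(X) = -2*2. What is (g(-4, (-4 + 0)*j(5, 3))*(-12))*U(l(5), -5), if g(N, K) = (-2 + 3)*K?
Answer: 288/5 ≈ 57.600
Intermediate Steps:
l(X) = -4
j(d, Y) = -2 + Y + d (j(d, Y) = (Y + d) - 2 = -2 + Y + d)
g(N, K) = K (g(N, K) = 1*K = K)
(g(-4, (-4 + 0)*j(5, 3))*(-12))*U(l(5), -5) = (((-4 + 0)*(-2 + 3 + 5))*(-12))*(-1/(-5)) = (-4*6*(-12))*(-1*(-⅕)) = -24*(-12)*(⅕) = 288*(⅕) = 288/5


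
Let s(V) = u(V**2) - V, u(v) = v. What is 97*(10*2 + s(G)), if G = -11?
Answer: 14744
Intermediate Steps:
s(V) = V**2 - V
97*(10*2 + s(G)) = 97*(10*2 - 11*(-1 - 11)) = 97*(20 - 11*(-12)) = 97*(20 + 132) = 97*152 = 14744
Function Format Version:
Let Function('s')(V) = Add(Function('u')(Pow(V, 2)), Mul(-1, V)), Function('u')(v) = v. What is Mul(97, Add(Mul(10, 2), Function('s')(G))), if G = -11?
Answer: 14744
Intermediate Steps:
Function('s')(V) = Add(Pow(V, 2), Mul(-1, V))
Mul(97, Add(Mul(10, 2), Function('s')(G))) = Mul(97, Add(Mul(10, 2), Mul(-11, Add(-1, -11)))) = Mul(97, Add(20, Mul(-11, -12))) = Mul(97, Add(20, 132)) = Mul(97, 152) = 14744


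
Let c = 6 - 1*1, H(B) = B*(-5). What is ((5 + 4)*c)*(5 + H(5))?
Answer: -900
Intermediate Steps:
H(B) = -5*B
c = 5 (c = 6 - 1 = 5)
((5 + 4)*c)*(5 + H(5)) = ((5 + 4)*5)*(5 - 5*5) = (9*5)*(5 - 25) = 45*(-20) = -900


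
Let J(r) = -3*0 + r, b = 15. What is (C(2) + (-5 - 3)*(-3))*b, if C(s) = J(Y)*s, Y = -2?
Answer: 300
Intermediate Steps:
J(r) = r (J(r) = 0 + r = r)
C(s) = -2*s
(C(2) + (-5 - 3)*(-3))*b = (-2*2 + (-5 - 3)*(-3))*15 = (-4 - 8*(-3))*15 = (-4 + 24)*15 = 20*15 = 300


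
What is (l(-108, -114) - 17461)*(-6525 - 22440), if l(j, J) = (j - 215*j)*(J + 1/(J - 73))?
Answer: 14366348467275/187 ≈ 7.6825e+10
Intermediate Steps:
l(j, J) = -214*j*(J + 1/(-73 + J)) (l(j, J) = (-214*j)*(J + 1/(-73 + J)) = -214*j*(J + 1/(-73 + J)))
(l(-108, -114) - 17461)*(-6525 - 22440) = (214*(-108)*(-1 - 1*(-114)² + 73*(-114))/(-73 - 114) - 17461)*(-6525 - 22440) = (214*(-108)*(-1 - 1*12996 - 8322)/(-187) - 17461)*(-28965) = (214*(-108)*(-1/187)*(-1 - 12996 - 8322) - 17461)*(-28965) = (214*(-108)*(-1/187)*(-21319) - 17461)*(-28965) = (-492724728/187 - 17461)*(-28965) = -495989935/187*(-28965) = 14366348467275/187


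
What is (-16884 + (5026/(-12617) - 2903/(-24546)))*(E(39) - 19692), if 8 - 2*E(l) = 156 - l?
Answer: 206509248358676369/619393764 ≈ 3.3341e+8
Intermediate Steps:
E(l) = -74 + l/2 (E(l) = 4 - (156 - l)/2 = 4 + (-78 + l/2) = -74 + l/2)
(-16884 + (5026/(-12617) - 2903/(-24546)))*(E(39) - 19692) = (-16884 + (5026/(-12617) - 2903/(-24546)))*((-74 + (½)*39) - 19692) = (-16884 + (5026*(-1/12617) - 2903*(-1/24546)))*((-74 + 39/2) - 19692) = (-16884 + (-5026/12617 + 2903/24546))*(-109/2 - 19692) = (-16884 - 86741045/309696882)*(-39493/2) = -5229008896733/309696882*(-39493/2) = 206509248358676369/619393764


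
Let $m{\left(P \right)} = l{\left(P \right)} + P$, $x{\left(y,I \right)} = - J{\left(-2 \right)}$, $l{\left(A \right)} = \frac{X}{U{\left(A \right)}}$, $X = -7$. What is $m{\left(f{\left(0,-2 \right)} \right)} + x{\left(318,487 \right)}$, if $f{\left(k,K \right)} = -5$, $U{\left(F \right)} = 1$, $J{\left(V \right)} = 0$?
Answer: $-12$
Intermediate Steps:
$l{\left(A \right)} = -7$ ($l{\left(A \right)} = - \frac{7}{1} = \left(-7\right) 1 = -7$)
$x{\left(y,I \right)} = 0$ ($x{\left(y,I \right)} = \left(-1\right) 0 = 0$)
$m{\left(P \right)} = -7 + P$
$m{\left(f{\left(0,-2 \right)} \right)} + x{\left(318,487 \right)} = \left(-7 - 5\right) + 0 = -12 + 0 = -12$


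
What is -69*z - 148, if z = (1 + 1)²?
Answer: -424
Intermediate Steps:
z = 4 (z = 2² = 4)
-69*z - 148 = -69*4 - 148 = -276 - 148 = -424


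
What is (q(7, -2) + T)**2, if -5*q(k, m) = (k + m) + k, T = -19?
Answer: 11449/25 ≈ 457.96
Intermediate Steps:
q(k, m) = -2*k/5 - m/5 (q(k, m) = -((k + m) + k)/5 = -(m + 2*k)/5 = -2*k/5 - m/5)
(q(7, -2) + T)**2 = ((-2/5*7 - 1/5*(-2)) - 19)**2 = ((-14/5 + 2/5) - 19)**2 = (-12/5 - 19)**2 = (-107/5)**2 = 11449/25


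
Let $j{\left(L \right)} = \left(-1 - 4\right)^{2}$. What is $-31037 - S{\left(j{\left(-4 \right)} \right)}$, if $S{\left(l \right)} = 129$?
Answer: $-31166$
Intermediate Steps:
$j{\left(L \right)} = 25$ ($j{\left(L \right)} = \left(-5\right)^{2} = 25$)
$-31037 - S{\left(j{\left(-4 \right)} \right)} = -31037 - 129 = -31166$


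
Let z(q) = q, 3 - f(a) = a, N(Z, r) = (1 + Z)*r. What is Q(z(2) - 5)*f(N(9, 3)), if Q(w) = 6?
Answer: -162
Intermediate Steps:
N(Z, r) = r*(1 + Z)
f(a) = 3 - a
Q(z(2) - 5)*f(N(9, 3)) = 6*(3 - 3*(1 + 9)) = 6*(3 - 3*10) = 6*(3 - 1*30) = 6*(3 - 30) = 6*(-27) = -162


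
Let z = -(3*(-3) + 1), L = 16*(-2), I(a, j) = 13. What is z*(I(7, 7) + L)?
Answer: -152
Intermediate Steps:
L = -32
z = 8 (z = -(-9 + 1) = -1*(-8) = 8)
z*(I(7, 7) + L) = 8*(13 - 32) = 8*(-19) = -152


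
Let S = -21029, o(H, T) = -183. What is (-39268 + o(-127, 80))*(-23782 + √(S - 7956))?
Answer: 938223682 - 39451*I*√28985 ≈ 9.3822e+8 - 6.7165e+6*I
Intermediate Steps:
(-39268 + o(-127, 80))*(-23782 + √(S - 7956)) = (-39268 - 183)*(-23782 + √(-21029 - 7956)) = -39451*(-23782 + √(-28985)) = -39451*(-23782 + I*√28985) = 938223682 - 39451*I*√28985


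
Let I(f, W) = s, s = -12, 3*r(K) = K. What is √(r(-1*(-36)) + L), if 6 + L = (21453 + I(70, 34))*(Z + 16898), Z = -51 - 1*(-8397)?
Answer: √541256610 ≈ 23265.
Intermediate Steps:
r(K) = K/3
Z = 8346 (Z = -51 + 8397 = 8346)
I(f, W) = -12
L = 541256598 (L = -6 + (21453 - 12)*(8346 + 16898) = -6 + 21441*25244 = -6 + 541256604 = 541256598)
√(r(-1*(-36)) + L) = √((-1*(-36))/3 + 541256598) = √((⅓)*36 + 541256598) = √(12 + 541256598) = √541256610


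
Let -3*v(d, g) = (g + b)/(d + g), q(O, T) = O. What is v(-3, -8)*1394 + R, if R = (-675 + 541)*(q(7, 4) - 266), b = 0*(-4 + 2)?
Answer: 1134146/33 ≈ 34368.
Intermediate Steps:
b = 0 (b = 0*(-2) = 0)
v(d, g) = -g/(3*(d + g)) (v(d, g) = -(g + 0)/(3*(d + g)) = -g/(3*(d + g)))
R = 34706 (R = (-675 + 541)*(7 - 266) = -134*(-259) = 34706)
v(-3, -8)*1394 + R = -1*(-8)/(3*(-3) + 3*(-8))*1394 + 34706 = -1*(-8)/(-9 - 24)*1394 + 34706 = -1*(-8)/(-33)*1394 + 34706 = -1*(-8)*(-1/33)*1394 + 34706 = -8/33*1394 + 34706 = -11152/33 + 34706 = 1134146/33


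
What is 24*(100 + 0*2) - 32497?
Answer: -30097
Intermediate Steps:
24*(100 + 0*2) - 32497 = 24*(100 + 0) - 32497 = 24*100 - 32497 = 2400 - 32497 = -30097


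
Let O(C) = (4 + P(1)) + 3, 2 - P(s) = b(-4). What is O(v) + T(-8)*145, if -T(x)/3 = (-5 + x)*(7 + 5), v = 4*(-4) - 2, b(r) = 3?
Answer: 67866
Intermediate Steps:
P(s) = -1 (P(s) = 2 - 1*3 = 2 - 3 = -1)
v = -18 (v = -16 - 2 = -18)
T(x) = 180 - 36*x (T(x) = -3*(-5 + x)*(7 + 5) = -3*(-5 + x)*12 = -3*(-60 + 12*x) = 180 - 36*x)
O(C) = 6 (O(C) = (4 - 1) + 3 = 3 + 3 = 6)
O(v) + T(-8)*145 = 6 + (180 - 36*(-8))*145 = 6 + (180 + 288)*145 = 6 + 468*145 = 6 + 67860 = 67866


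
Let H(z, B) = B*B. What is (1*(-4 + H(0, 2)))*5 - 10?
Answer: -10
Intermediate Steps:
H(z, B) = B²
(1*(-4 + H(0, 2)))*5 - 10 = (1*(-4 + 2²))*5 - 10 = (1*(-4 + 4))*5 - 10 = (1*0)*5 - 10 = 0*5 - 10 = 0 - 10 = -10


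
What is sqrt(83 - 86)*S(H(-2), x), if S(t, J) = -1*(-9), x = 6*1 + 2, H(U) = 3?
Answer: 9*I*sqrt(3) ≈ 15.588*I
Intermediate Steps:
x = 8 (x = 6 + 2 = 8)
S(t, J) = 9
sqrt(83 - 86)*S(H(-2), x) = sqrt(83 - 86)*9 = sqrt(-3)*9 = (I*sqrt(3))*9 = 9*I*sqrt(3)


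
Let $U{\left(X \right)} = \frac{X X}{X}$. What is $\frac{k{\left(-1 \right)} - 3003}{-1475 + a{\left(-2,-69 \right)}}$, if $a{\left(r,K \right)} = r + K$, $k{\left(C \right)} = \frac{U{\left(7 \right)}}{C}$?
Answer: $\frac{1505}{773} \approx 1.947$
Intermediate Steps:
$U{\left(X \right)} = X$ ($U{\left(X \right)} = \frac{X^{2}}{X} = X$)
$k{\left(C \right)} = \frac{7}{C}$
$a{\left(r,K \right)} = K + r$
$\frac{k{\left(-1 \right)} - 3003}{-1475 + a{\left(-2,-69 \right)}} = \frac{\frac{7}{-1} - 3003}{-1475 - 71} = \frac{7 \left(-1\right) - 3003}{-1475 - 71} = \frac{-7 - 3003}{-1546} = \left(-3010\right) \left(- \frac{1}{1546}\right) = \frac{1505}{773}$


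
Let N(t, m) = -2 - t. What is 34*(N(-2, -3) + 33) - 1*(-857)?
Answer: 1979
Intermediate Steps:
34*(N(-2, -3) + 33) - 1*(-857) = 34*((-2 - 1*(-2)) + 33) - 1*(-857) = 34*((-2 + 2) + 33) + 857 = 34*(0 + 33) + 857 = 34*33 + 857 = 1122 + 857 = 1979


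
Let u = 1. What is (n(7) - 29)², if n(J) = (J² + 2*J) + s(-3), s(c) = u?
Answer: 1225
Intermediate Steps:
s(c) = 1
n(J) = 1 + J² + 2*J (n(J) = (J² + 2*J) + 1 = 1 + J² + 2*J)
(n(7) - 29)² = ((1 + 7² + 2*7) - 29)² = ((1 + 49 + 14) - 29)² = (64 - 29)² = 35² = 1225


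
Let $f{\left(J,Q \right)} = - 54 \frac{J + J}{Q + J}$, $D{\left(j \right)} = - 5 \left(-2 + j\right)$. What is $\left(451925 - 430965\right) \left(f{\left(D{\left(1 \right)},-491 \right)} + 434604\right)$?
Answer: $\frac{81983908160}{9} \approx 9.1093 \cdot 10^{9}$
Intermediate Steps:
$D{\left(j \right)} = 10 - 5 j$
$f{\left(J,Q \right)} = - \frac{108 J}{J + Q}$ ($f{\left(J,Q \right)} = - 54 \frac{2 J}{J + Q} = - \frac{108 J}{J + Q}$)
$\left(451925 - 430965\right) \left(f{\left(D{\left(1 \right)},-491 \right)} + 434604\right) = \left(451925 - 430965\right) \left(- \frac{108 \left(10 - 5\right)}{\left(10 - 5\right) - 491} + 434604\right) = 20960 \left(- \frac{108 \left(10 - 5\right)}{\left(10 - 5\right) - 491} + 434604\right) = 20960 \left(\left(-108\right) 5 \frac{1}{5 - 491} + 434604\right) = 20960 \left(\left(-108\right) 5 \frac{1}{-486} + 434604\right) = 20960 \left(\left(-108\right) 5 \left(- \frac{1}{486}\right) + 434604\right) = 20960 \left(\frac{10}{9} + 434604\right) = 20960 \cdot \frac{3911446}{9} = \frac{81983908160}{9}$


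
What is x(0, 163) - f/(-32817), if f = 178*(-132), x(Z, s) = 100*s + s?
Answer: 180080925/10939 ≈ 16462.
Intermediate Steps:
x(Z, s) = 101*s
f = -23496
x(0, 163) - f/(-32817) = 101*163 - (-23496)/(-32817) = 16463 - (-23496)*(-1)/32817 = 16463 - 1*7832/10939 = 16463 - 7832/10939 = 180080925/10939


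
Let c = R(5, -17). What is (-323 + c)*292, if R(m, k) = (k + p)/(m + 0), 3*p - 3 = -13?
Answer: -1432552/15 ≈ -95504.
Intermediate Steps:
p = -10/3 (p = 1 + (⅓)*(-13) = 1 - 13/3 = -10/3 ≈ -3.3333)
R(m, k) = (-10/3 + k)/m (R(m, k) = (k - 10/3)/(m + 0) = (-10/3 + k)/m)
c = -61/15 (c = (-10/3 - 17)/5 = (⅕)*(-61/3) = -61/15 ≈ -4.0667)
(-323 + c)*292 = (-323 - 61/15)*292 = -4906/15*292 = -1432552/15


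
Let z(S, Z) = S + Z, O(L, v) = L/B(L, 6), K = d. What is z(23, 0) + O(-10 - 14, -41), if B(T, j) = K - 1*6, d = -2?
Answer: 26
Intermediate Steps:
K = -2
B(T, j) = -8 (B(T, j) = -2 - 1*6 = -2 - 6 = -8)
O(L, v) = -L/8 (O(L, v) = L/(-8) = L*(-⅛) = -L/8)
z(23, 0) + O(-10 - 14, -41) = (23 + 0) - (-10 - 14)/8 = 23 - ⅛*(-24) = 23 + 3 = 26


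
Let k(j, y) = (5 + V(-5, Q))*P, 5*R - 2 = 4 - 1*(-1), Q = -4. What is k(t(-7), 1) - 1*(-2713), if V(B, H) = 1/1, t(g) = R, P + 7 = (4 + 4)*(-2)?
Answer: 2575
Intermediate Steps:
P = -23 (P = -7 + (4 + 4)*(-2) = -7 + 8*(-2) = -7 - 16 = -23)
R = 7/5 (R = ⅖ + (4 - 1*(-1))/5 = ⅖ + (4 + 1)/5 = ⅖ + (⅕)*5 = ⅖ + 1 = 7/5 ≈ 1.4000)
t(g) = 7/5
V(B, H) = 1
k(j, y) = -138 (k(j, y) = (5 + 1)*(-23) = 6*(-23) = -138)
k(t(-7), 1) - 1*(-2713) = -138 - 1*(-2713) = -138 + 2713 = 2575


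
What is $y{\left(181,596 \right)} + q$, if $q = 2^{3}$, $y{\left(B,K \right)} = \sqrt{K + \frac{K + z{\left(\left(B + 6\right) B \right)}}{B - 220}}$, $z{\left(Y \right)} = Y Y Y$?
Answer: $8 + \frac{5 i \sqrt{6721135219721}}{13} \approx 8.0 + 9.9712 \cdot 10^{5} i$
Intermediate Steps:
$z{\left(Y \right)} = Y^{3}$ ($z{\left(Y \right)} = Y^{2} Y = Y^{3}$)
$y{\left(B,K \right)} = \sqrt{K + \frac{K + B^{3} \left(6 + B\right)^{3}}{-220 + B}}$ ($y{\left(B,K \right)} = \sqrt{K + \frac{K + \left(\left(B + 6\right) B\right)^{3}}{B - 220}} = \sqrt{K + \frac{K + \left(\left(6 + B\right) B\right)^{3}}{-220 + B}} = \sqrt{K + \frac{K + \left(B \left(6 + B\right)\right)^{3}}{-220 + B}} = \sqrt{K + \frac{K + B^{3} \left(6 + B\right)^{3}}{-220 + B}}$)
$q = 8$
$y{\left(181,596 \right)} + q = \sqrt{\frac{596 + 596 \left(-220 + 181\right) + 181^{3} \left(6 + 181\right)^{3}}{-220 + 181}} + 8 = \sqrt{\frac{596 + 596 \left(-39\right) + 5929741 \cdot 187^{3}}{-39}} + 8 = \sqrt{- \frac{596 - 23244 + 5929741 \cdot 6539203}{39}} + 8 = \sqrt{- \frac{596 - 23244 + 38775780136423}{39}} + 8 = \sqrt{\left(- \frac{1}{39}\right) 38775780113775} + 8 = \sqrt{- \frac{12925260037925}{13}} + 8 = \frac{5 i \sqrt{6721135219721}}{13} + 8 = 8 + \frac{5 i \sqrt{6721135219721}}{13}$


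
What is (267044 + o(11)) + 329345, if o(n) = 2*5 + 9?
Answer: 596408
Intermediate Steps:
o(n) = 19 (o(n) = 10 + 9 = 19)
(267044 + o(11)) + 329345 = (267044 + 19) + 329345 = 267063 + 329345 = 596408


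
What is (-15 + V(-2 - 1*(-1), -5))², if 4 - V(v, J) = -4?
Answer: 49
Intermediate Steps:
V(v, J) = 8 (V(v, J) = 4 - 1*(-4) = 4 + 4 = 8)
(-15 + V(-2 - 1*(-1), -5))² = (-15 + 8)² = (-7)² = 49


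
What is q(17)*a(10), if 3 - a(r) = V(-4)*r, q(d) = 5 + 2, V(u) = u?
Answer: 301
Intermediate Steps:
q(d) = 7
a(r) = 3 + 4*r (a(r) = 3 - (-4)*r = 3 + 4*r)
q(17)*a(10) = 7*(3 + 4*10) = 7*(3 + 40) = 7*43 = 301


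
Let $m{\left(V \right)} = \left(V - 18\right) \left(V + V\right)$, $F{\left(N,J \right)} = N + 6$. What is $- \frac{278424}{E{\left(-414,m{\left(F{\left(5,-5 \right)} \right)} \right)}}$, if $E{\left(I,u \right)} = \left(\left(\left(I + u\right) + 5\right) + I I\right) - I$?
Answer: $- \frac{278424}{171247} \approx -1.6259$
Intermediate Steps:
$F{\left(N,J \right)} = 6 + N$
$m{\left(V \right)} = 2 V \left(-18 + V\right)$ ($m{\left(V \right)} = \left(-18 + V\right) 2 V = 2 V \left(-18 + V\right)$)
$E{\left(I,u \right)} = 5 + u + I^{2}$ ($E{\left(I,u \right)} = \left(\left(5 + I + u\right) + I^{2}\right) - I = \left(5 + I + u + I^{2}\right) - I = 5 + u + I^{2}$)
$- \frac{278424}{E{\left(-414,m{\left(F{\left(5,-5 \right)} \right)} \right)}} = - \frac{278424}{5 + 2 \left(6 + 5\right) \left(-18 + \left(6 + 5\right)\right) + \left(-414\right)^{2}} = - \frac{278424}{5 + 2 \cdot 11 \left(-18 + 11\right) + 171396} = - \frac{278424}{5 + 2 \cdot 11 \left(-7\right) + 171396} = - \frac{278424}{5 - 154 + 171396} = - \frac{278424}{171247}$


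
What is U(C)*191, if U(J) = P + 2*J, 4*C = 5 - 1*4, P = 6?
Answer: 2483/2 ≈ 1241.5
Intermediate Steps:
C = ¼ (C = (5 - 1*4)/4 = (5 - 4)/4 = (¼)*1 = ¼ ≈ 0.25000)
U(J) = 6 + 2*J
U(C)*191 = (6 + 2*(¼))*191 = (6 + ½)*191 = (13/2)*191 = 2483/2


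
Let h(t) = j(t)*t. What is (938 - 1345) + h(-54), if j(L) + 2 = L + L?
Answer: 5533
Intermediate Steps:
j(L) = -2 + 2*L (j(L) = -2 + (L + L) = -2 + 2*L)
h(t) = t*(-2 + 2*t) (h(t) = (-2 + 2*t)*t = t*(-2 + 2*t))
(938 - 1345) + h(-54) = (938 - 1345) + 2*(-54)*(-1 - 54) = -407 + 2*(-54)*(-55) = -407 + 5940 = 5533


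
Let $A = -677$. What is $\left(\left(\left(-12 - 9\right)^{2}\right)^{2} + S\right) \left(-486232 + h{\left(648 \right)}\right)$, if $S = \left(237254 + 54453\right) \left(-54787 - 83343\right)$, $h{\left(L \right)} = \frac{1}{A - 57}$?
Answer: $\frac{14380446309811326981}{734} \approx 1.9592 \cdot 10^{16}$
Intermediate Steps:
$h{\left(L \right)} = - \frac{1}{734}$ ($h{\left(L \right)} = \frac{1}{-677 - 57} = \frac{1}{-734} = - \frac{1}{734}$)
$S = -40293487910$ ($S = 291707 \left(-138130\right) = -40293487910$)
$\left(\left(\left(-12 - 9\right)^{2}\right)^{2} + S\right) \left(-486232 + h{\left(648 \right)}\right) = \left(\left(\left(-12 - 9\right)^{2}\right)^{2} - 40293487910\right) \left(-486232 - \frac{1}{734}\right) = \left(\left(\left(-21\right)^{2}\right)^{2} - 40293487910\right) \left(- \frac{356894289}{734}\right) = \left(441^{2} - 40293487910\right) \left(- \frac{356894289}{734}\right) = \left(194481 - 40293487910\right) \left(- \frac{356894289}{734}\right) = \left(-40293293429\right) \left(- \frac{356894289}{734}\right) = \frac{14380446309811326981}{734}$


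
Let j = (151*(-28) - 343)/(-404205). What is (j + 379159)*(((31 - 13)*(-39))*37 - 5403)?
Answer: -1602925089048194/134735 ≈ -1.1897e+10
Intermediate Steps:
j = 4571/404205 (j = (-4228 - 343)*(-1/404205) = -4571*(-1/404205) = 4571/404205 ≈ 0.011309)
(j + 379159)*(((31 - 13)*(-39))*37 - 5403) = (4571/404205 + 379159)*(((31 - 13)*(-39))*37 - 5403) = 153257968166*((18*(-39))*37 - 5403)/404205 = 153257968166*(-702*37 - 5403)/404205 = 153257968166*(-25974 - 5403)/404205 = (153257968166/404205)*(-31377) = -1602925089048194/134735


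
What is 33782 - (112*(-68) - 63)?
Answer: 41461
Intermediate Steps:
33782 - (112*(-68) - 63) = 33782 - (-7616 - 63) = 33782 - 1*(-7679) = 33782 + 7679 = 41461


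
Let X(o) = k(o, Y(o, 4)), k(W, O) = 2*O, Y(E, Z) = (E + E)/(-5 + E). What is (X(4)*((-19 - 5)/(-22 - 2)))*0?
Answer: 0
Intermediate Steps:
Y(E, Z) = 2*E/(-5 + E) (Y(E, Z) = (2*E)/(-5 + E) = 2*E/(-5 + E))
X(o) = 4*o/(-5 + o) (X(o) = 2*(2*o/(-5 + o)) = 4*o/(-5 + o))
(X(4)*((-19 - 5)/(-22 - 2)))*0 = ((4*4/(-5 + 4))*((-19 - 5)/(-22 - 2)))*0 = ((4*4/(-1))*(-24/(-24)))*0 = ((4*4*(-1))*(-24*(-1/24)))*0 = -16*1*0 = -16*0 = 0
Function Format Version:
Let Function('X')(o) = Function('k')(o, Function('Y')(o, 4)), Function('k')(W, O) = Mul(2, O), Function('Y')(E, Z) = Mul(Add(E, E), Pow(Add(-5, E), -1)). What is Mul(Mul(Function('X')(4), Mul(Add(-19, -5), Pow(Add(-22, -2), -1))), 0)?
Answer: 0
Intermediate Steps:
Function('Y')(E, Z) = Mul(2, E, Pow(Add(-5, E), -1)) (Function('Y')(E, Z) = Mul(Mul(2, E), Pow(Add(-5, E), -1)) = Mul(2, E, Pow(Add(-5, E), -1)))
Function('X')(o) = Mul(4, o, Pow(Add(-5, o), -1)) (Function('X')(o) = Mul(2, Mul(2, o, Pow(Add(-5, o), -1))) = Mul(4, o, Pow(Add(-5, o), -1)))
Mul(Mul(Function('X')(4), Mul(Add(-19, -5), Pow(Add(-22, -2), -1))), 0) = Mul(Mul(Mul(4, 4, Pow(Add(-5, 4), -1)), Mul(Add(-19, -5), Pow(Add(-22, -2), -1))), 0) = Mul(Mul(Mul(4, 4, Pow(-1, -1)), Mul(-24, Pow(-24, -1))), 0) = Mul(Mul(Mul(4, 4, -1), Mul(-24, Rational(-1, 24))), 0) = Mul(Mul(-16, 1), 0) = Mul(-16, 0) = 0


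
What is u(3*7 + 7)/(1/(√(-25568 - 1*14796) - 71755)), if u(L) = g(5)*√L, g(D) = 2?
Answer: -287020*√7 + 8*I*√70637 ≈ -7.5938e+5 + 2126.2*I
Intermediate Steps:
u(L) = 2*√L
u(3*7 + 7)/(1/(√(-25568 - 1*14796) - 71755)) = (2*√(3*7 + 7))/(1/(√(-25568 - 1*14796) - 71755)) = (2*√(21 + 7))/(1/(√(-25568 - 14796) - 71755)) = (2*√28)/(1/(√(-40364) - 71755)) = (2*(2*√7))/(1/(2*I*√10091 - 71755)) = (4*√7)/(1/(-71755 + 2*I*√10091)) = (4*√7)*(-71755 + 2*I*√10091) = 4*√7*(-71755 + 2*I*√10091)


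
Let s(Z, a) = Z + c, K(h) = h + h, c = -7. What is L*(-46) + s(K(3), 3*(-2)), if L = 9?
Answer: -415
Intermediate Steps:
K(h) = 2*h
s(Z, a) = -7 + Z (s(Z, a) = Z - 7 = -7 + Z)
L*(-46) + s(K(3), 3*(-2)) = 9*(-46) + (-7 + 2*3) = -414 + (-7 + 6) = -414 - 1 = -415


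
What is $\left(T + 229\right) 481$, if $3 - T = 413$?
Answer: $-87061$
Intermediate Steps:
$T = -410$ ($T = 3 - 413 = -410$)
$\left(T + 229\right) 481 = \left(-410 + 229\right) 481 = \left(-181\right) 481 = -87061$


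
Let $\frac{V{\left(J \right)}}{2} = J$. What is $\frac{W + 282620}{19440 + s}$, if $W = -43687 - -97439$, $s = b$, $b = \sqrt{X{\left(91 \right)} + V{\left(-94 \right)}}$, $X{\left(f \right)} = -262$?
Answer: $\frac{72656352}{4199045} - \frac{56062 i \sqrt{2}}{4199045} \approx 17.303 - 0.018881 i$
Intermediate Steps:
$V{\left(J \right)} = 2 J$
$b = 15 i \sqrt{2}$ ($b = \sqrt{-262 + 2 \left(-94\right)} = \sqrt{-262 - 188} = \sqrt{-450} = 15 i \sqrt{2} \approx 21.213 i$)
$s = 15 i \sqrt{2} \approx 21.213 i$
$W = 53752$ ($W = -43687 + 97439 = 53752$)
$\frac{W + 282620}{19440 + s} = \frac{53752 + 282620}{19440 + 15 i \sqrt{2}} = \frac{336372}{19440 + 15 i \sqrt{2}}$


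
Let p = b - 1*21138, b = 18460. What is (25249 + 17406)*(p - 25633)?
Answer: -1207605705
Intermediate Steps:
p = -2678 (p = 18460 - 1*21138 = 18460 - 21138 = -2678)
(25249 + 17406)*(p - 25633) = (25249 + 17406)*(-2678 - 25633) = 42655*(-28311) = -1207605705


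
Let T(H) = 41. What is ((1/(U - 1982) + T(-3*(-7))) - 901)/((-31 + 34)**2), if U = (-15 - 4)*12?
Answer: -1900601/19890 ≈ -95.556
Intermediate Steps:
U = -228 (U = -19*12 = -228)
((1/(U - 1982) + T(-3*(-7))) - 901)/((-31 + 34)**2) = ((1/(-228 - 1982) + 41) - 901)/((-31 + 34)**2) = ((1/(-2210) + 41) - 901)/(3**2) = ((-1/2210 + 41) - 901)/9 = (90609/2210 - 901)*(1/9) = -1900601/2210*1/9 = -1900601/19890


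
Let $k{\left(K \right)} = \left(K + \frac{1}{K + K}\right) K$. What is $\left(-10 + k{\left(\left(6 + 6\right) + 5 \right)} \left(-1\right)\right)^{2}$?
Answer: $\frac{358801}{4} \approx 89700.0$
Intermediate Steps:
$k{\left(K \right)} = K \left(K + \frac{1}{2 K}\right)$ ($k{\left(K \right)} = \left(K + \frac{1}{2 K}\right) K = K \left(K + \frac{1}{2 K}\right)$)
$\left(-10 + k{\left(\left(6 + 6\right) + 5 \right)} \left(-1\right)\right)^{2} = \left(-10 + \left(\frac{1}{2} + \left(\left(6 + 6\right) + 5\right)^{2}\right) \left(-1\right)\right)^{2} = \left(-10 + \left(\frac{1}{2} + \left(12 + 5\right)^{2}\right) \left(-1\right)\right)^{2} = \left(-10 + \left(\frac{1}{2} + 17^{2}\right) \left(-1\right)\right)^{2} = \left(-10 + \left(\frac{1}{2} + 289\right) \left(-1\right)\right)^{2} = \left(-10 + \frac{579}{2} \left(-1\right)\right)^{2} = \left(-10 - \frac{579}{2}\right)^{2} = \left(- \frac{599}{2}\right)^{2} = \frac{358801}{4}$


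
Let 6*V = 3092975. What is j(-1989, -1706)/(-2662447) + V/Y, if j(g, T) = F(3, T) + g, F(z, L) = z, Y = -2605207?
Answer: -8203838363213/41617353369174 ≈ -0.19713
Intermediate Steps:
V = 3092975/6 (V = (1/6)*3092975 = 3092975/6 ≈ 5.1550e+5)
j(g, T) = 3 + g
j(-1989, -1706)/(-2662447) + V/Y = (3 - 1989)/(-2662447) + (3092975/6)/(-2605207) = -1986*(-1/2662447) + (3092975/6)*(-1/2605207) = 1986/2662447 - 3092975/15631242 = -8203838363213/41617353369174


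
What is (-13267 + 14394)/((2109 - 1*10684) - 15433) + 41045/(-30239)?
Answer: -1019487713/725977912 ≈ -1.4043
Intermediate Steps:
(-13267 + 14394)/((2109 - 1*10684) - 15433) + 41045/(-30239) = 1127/((2109 - 10684) - 15433) + 41045*(-1/30239) = 1127/(-8575 - 15433) - 41045/30239 = 1127/(-24008) - 41045/30239 = 1127*(-1/24008) - 41045/30239 = -1127/24008 - 41045/30239 = -1019487713/725977912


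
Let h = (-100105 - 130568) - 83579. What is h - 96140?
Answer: -410392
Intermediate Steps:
h = -314252 (h = -230673 - 83579 = -314252)
h - 96140 = -314252 - 96140 = -410392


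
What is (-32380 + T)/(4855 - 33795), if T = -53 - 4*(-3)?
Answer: 32421/28940 ≈ 1.1203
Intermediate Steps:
T = -41 (T = -53 + 12 = -41)
(-32380 + T)/(4855 - 33795) = (-32380 - 41)/(4855 - 33795) = -32421/(-28940) = -32421*(-1/28940) = 32421/28940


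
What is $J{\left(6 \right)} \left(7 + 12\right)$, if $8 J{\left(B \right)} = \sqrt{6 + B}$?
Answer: $\frac{19 \sqrt{3}}{4} \approx 8.2272$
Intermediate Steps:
$J{\left(B \right)} = \frac{\sqrt{6 + B}}{8}$
$J{\left(6 \right)} \left(7 + 12\right) = \frac{\sqrt{6 + 6}}{8} \left(7 + 12\right) = \frac{\sqrt{12}}{8} \cdot 19 = \frac{2 \sqrt{3}}{8} \cdot 19 = \frac{\sqrt{3}}{4} \cdot 19 = \frac{19 \sqrt{3}}{4}$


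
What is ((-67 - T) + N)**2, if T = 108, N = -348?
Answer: 273529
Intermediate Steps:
((-67 - T) + N)**2 = ((-67 - 1*108) - 348)**2 = ((-67 - 108) - 348)**2 = (-175 - 348)**2 = (-523)**2 = 273529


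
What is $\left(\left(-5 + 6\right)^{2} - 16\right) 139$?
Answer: $-2085$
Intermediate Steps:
$\left(\left(-5 + 6\right)^{2} - 16\right) 139 = \left(1^{2} - 16\right) 139 = \left(1 - 16\right) 139 = \left(-15\right) 139 = -2085$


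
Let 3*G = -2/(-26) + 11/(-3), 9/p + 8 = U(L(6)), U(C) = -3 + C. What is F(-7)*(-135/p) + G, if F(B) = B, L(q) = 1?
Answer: -122990/117 ≈ -1051.2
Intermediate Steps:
p = -9/10 (p = 9/(-8 + (-3 + 1)) = 9/(-8 - 2) = 9/(-10) = 9*(-⅒) = -9/10 ≈ -0.90000)
G = -140/117 (G = (-2/(-26) + 11/(-3))/3 = (-2*(-1/26) + 11*(-⅓))/3 = (1/13 - 11/3)/3 = (⅓)*(-140/39) = -140/117 ≈ -1.1966)
F(-7)*(-135/p) + G = -(-945)/(-9/10) - 140/117 = -(-945)*(-10)/9 - 140/117 = -7*150 - 140/117 = -1050 - 140/117 = -122990/117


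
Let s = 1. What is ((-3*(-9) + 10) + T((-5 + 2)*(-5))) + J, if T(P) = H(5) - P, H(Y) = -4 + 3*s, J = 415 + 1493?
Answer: 1929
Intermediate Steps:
J = 1908
H(Y) = -1 (H(Y) = -4 + 3*1 = -4 + 3 = -1)
T(P) = -1 - P
((-3*(-9) + 10) + T((-5 + 2)*(-5))) + J = ((-3*(-9) + 10) + (-1 - (-5 + 2)*(-5))) + 1908 = ((27 + 10) + (-1 - (-3)*(-5))) + 1908 = (37 + (-1 - 1*15)) + 1908 = (37 + (-1 - 15)) + 1908 = (37 - 16) + 1908 = 21 + 1908 = 1929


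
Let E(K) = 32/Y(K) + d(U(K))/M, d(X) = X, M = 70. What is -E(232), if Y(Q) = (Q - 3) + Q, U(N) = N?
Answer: -54596/16135 ≈ -3.3837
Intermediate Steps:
Y(Q) = -3 + 2*Q (Y(Q) = (-3 + Q) + Q = -3 + 2*Q)
E(K) = 32/(-3 + 2*K) + K/70
-E(232) = -(2240 + 232*(-3 + 2*232))/(70*(-3 + 2*232)) = -(2240 + 232*(-3 + 464))/(70*(-3 + 464)) = -(2240 + 232*461)/(70*461) = -(2240 + 106952)/(70*461) = -109192/(70*461) = -1*54596/16135 = -54596/16135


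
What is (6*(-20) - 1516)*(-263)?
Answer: 430268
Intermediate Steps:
(6*(-20) - 1516)*(-263) = (-120 - 1516)*(-263) = -1636*(-263) = 430268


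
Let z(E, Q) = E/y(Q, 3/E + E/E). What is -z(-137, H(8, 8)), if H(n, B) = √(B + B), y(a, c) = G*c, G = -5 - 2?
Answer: -18769/938 ≈ -20.010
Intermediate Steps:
G = -7
y(a, c) = -7*c
H(n, B) = √2*√B (H(n, B) = √(2*B) = √2*√B)
z(E, Q) = E/(-7 - 21/E) (z(E, Q) = E/((-7*(3/E + E/E))) = E/((-7*(3/E + 1))) = E/((-7*(1 + 3/E))) = E/(-7 - 21/E))
-z(-137, H(8, 8)) = -(-137)²/(7*(-3 - 1*(-137))) = -18769/(7*(-3 + 137)) = -18769/(7*134) = -1*18769/938 = -18769/938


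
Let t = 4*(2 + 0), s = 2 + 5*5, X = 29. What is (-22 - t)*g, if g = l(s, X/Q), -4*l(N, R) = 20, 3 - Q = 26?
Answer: 150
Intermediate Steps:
Q = -23 (Q = 3 - 1*26 = 3 - 26 = -23)
s = 27 (s = 2 + 25 = 27)
l(N, R) = -5 (l(N, R) = -1/4*20 = -5)
t = 8 (t = 4*2 = 8)
g = -5
(-22 - t)*g = (-22 - 1*8)*(-5) = (-22 - 8)*(-5) = -30*(-5) = 150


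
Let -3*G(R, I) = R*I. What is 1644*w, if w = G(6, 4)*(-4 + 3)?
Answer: 13152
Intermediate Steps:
G(R, I) = -I*R/3 (G(R, I) = -R*I/3 = -I*R/3)
w = 8 (w = (-1/3*4*6)*(-4 + 3) = -8*(-1) = 8)
1644*w = 1644*8 = 13152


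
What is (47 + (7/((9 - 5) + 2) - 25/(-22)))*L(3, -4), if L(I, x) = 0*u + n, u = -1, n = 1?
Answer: 1627/33 ≈ 49.303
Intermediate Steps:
L(I, x) = 1 (L(I, x) = 0*(-1) + 1 = 0 + 1 = 1)
(47 + (7/((9 - 5) + 2) - 25/(-22)))*L(3, -4) = (47 + (7/((9 - 5) + 2) - 25/(-22)))*1 = (47 + (7/(4 + 2) - 25*(-1/22)))*1 = (47 + (7/6 + 25/22))*1 = (47 + 76/33)*1 = (1627/33)*1 = 1627/33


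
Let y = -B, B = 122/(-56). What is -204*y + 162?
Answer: -1977/7 ≈ -282.43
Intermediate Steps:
B = -61/28 (B = 122*(-1/56) = -61/28 ≈ -2.1786)
y = 61/28 (y = -1*(-61/28) = 61/28 ≈ 2.1786)
-204*y + 162 = -204*61/28 + 162 = -3111/7 + 162 = -1977/7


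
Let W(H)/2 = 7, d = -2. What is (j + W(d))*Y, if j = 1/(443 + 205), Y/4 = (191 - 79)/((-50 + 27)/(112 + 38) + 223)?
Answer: 25404400/902529 ≈ 28.148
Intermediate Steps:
W(H) = 14 (W(H) = 2*7 = 14)
Y = 67200/33427 (Y = 4*((191 - 79)/((-50 + 27)/(112 + 38) + 223)) = 4*(112/(-23/150 + 223)) = 4*(112/(33427/150)) = 4*(112*(150/33427)) = 4*(16800/33427) = 67200/33427 ≈ 2.0103)
j = 1/648 ≈ 0.0015432
(j + W(d))*Y = (1/648 + 14)*(67200/33427) = (9073/648)*(67200/33427) = 25404400/902529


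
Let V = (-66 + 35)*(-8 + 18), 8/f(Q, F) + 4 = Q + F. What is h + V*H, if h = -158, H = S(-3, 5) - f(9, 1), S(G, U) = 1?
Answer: -164/3 ≈ -54.667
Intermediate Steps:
f(Q, F) = 8/(-4 + F + Q) (f(Q, F) = 8/(-4 + (Q + F)) = 8/(-4 + (F + Q)) = 8/(-4 + F + Q))
H = -⅓ (H = 1 - 8/(-4 + 1 + 9) = 1 - 8/6 = 1 - 1*4/3 = 1 - 4/3 = -⅓ ≈ -0.33333)
V = -310 (V = -31*10 = -310)
h + V*H = -158 - 310*(-⅓) = -158 + 310/3 = -164/3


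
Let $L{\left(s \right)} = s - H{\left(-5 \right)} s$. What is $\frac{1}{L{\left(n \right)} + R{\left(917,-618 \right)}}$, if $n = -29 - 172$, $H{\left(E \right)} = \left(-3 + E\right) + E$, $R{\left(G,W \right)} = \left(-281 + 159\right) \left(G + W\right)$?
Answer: $- \frac{1}{39292} \approx -2.545 \cdot 10^{-5}$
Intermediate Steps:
$R{\left(G,W \right)} = - 122 G - 122 W$ ($R{\left(G,W \right)} = - 122 \left(G + W\right) = - 122 G - 122 W$)
$H{\left(E \right)} = -3 + 2 E$
$n = -201$ ($n = -29 - 172 = -201$)
$L{\left(s \right)} = 14 s$ ($L{\left(s \right)} = s - \left(-3 + 2 \left(-5\right)\right) s = s - \left(-3 - 10\right) s = s - - 13 s = s + 13 s = 14 s$)
$\frac{1}{L{\left(n \right)} + R{\left(917,-618 \right)}} = \frac{1}{14 \left(-201\right) - 36478} = \frac{1}{-2814 + \left(-111874 + 75396\right)} = \frac{1}{-2814 - 36478} = \frac{1}{-39292} = - \frac{1}{39292}$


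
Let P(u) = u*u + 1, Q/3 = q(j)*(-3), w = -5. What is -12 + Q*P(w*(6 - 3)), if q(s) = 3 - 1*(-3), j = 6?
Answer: -12216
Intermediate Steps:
q(s) = 6 (q(s) = 3 + 3 = 6)
Q = -54 (Q = 3*(6*(-3)) = 3*(-18) = -54)
P(u) = 1 + u² (P(u) = u² + 1 = 1 + u²)
-12 + Q*P(w*(6 - 3)) = -12 - 54*(1 + (-5*(6 - 3))²) = -12 - 54*(1 + (-5*3)²) = -12 - 54*(1 + (-15)²) = -12 - 54*(1 + 225) = -12 - 54*226 = -12 - 12204 = -12216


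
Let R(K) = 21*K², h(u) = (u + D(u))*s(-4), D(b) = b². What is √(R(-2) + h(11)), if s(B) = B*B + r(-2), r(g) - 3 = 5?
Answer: 2*√813 ≈ 57.026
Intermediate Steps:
r(g) = 8 (r(g) = 3 + 5 = 8)
s(B) = 8 + B² (s(B) = B*B + 8 = B² + 8 = 8 + B²)
h(u) = 24*u + 24*u² (h(u) = (u + u²)*(8 + (-4)²) = (u + u²)*(8 + 16) = (u + u²)*24 = 24*u + 24*u²)
√(R(-2) + h(11)) = √(21*(-2)² + 24*11*(1 + 11)) = √(21*4 + 24*11*12) = √(84 + 3168) = √3252 = 2*√813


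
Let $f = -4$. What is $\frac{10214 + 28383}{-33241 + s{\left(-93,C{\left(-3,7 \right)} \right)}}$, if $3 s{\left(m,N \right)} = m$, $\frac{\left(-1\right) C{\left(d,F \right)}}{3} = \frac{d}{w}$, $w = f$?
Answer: $- \frac{38597}{33272} \approx -1.16$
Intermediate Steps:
$w = -4$
$C{\left(d,F \right)} = \frac{3 d}{4}$ ($C{\left(d,F \right)} = - 3 \frac{d}{-4} = - 3 d \left(- \frac{1}{4}\right) = - 3 \left(- \frac{d}{4}\right) = \frac{3 d}{4}$)
$s{\left(m,N \right)} = \frac{m}{3}$
$\frac{10214 + 28383}{-33241 + s{\left(-93,C{\left(-3,7 \right)} \right)}} = \frac{10214 + 28383}{-33241 + \frac{1}{3} \left(-93\right)} = \frac{38597}{-33241 - 31} = \frac{38597}{-33272} = 38597 \left(- \frac{1}{33272}\right) = - \frac{38597}{33272}$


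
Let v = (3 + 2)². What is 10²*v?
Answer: 2500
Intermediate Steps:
v = 25 (v = 5² = 25)
10²*v = 10²*25 = 100*25 = 2500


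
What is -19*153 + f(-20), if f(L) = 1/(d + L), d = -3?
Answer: -66862/23 ≈ -2907.0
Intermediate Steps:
f(L) = 1/(-3 + L)
-19*153 + f(-20) = -19*153 + 1/(-3 - 20) = -2907 + 1/(-23) = -2907 - 1/23 = -66862/23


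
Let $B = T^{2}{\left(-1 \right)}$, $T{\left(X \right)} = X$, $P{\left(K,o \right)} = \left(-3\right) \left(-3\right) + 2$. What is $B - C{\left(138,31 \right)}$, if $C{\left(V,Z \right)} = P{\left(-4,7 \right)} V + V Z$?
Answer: $-5795$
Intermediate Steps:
$P{\left(K,o \right)} = 11$ ($P{\left(K,o \right)} = 9 + 2 = 11$)
$C{\left(V,Z \right)} = 11 V + V Z$
$B = 1$ ($B = \left(-1\right)^{2} = 1$)
$B - C{\left(138,31 \right)} = 1 - 138 \left(11 + 31\right) = 1 - 138 \cdot 42 = 1 - 5796 = -5795$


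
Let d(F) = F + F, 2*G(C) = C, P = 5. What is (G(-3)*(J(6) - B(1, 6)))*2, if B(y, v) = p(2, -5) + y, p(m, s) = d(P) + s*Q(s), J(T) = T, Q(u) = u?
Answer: 90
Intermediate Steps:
G(C) = C/2
d(F) = 2*F
p(m, s) = 10 + s² (p(m, s) = 2*5 + s*s = 10 + s²)
B(y, v) = 35 + y (B(y, v) = (10 + (-5)²) + y = (10 + 25) + y = 35 + y)
(G(-3)*(J(6) - B(1, 6)))*2 = (((½)*(-3))*(6 - (35 + 1)))*2 = -3*(6 - 1*36)/2*2 = -3*(6 - 36)/2*2 = -3/2*(-30)*2 = 45*2 = 90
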